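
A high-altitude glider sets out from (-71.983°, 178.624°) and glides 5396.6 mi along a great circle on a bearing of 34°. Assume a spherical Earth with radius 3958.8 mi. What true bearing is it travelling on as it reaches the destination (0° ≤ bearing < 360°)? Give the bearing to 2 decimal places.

Angular distance δ = d/R = 5396.6 / 3958.8 = 1.363191 rad.
With φ₁ = -71.983° = -1.256340 rad and θ = 34° = 0.593412 rad:
Applying the spherical law of cosines for sides, sin φ₂ = sin φ₁ cos δ + cos φ₁ sin δ cos θ = 0.054904, so φ₂ = 3.147°.
For the longitude increment, Δλ = atan2( sin θ sin δ cos φ₁, cos δ − sin φ₁ sin φ₂ ) = atan2(0.169244, 0.258329) = 33.231°.
λ₂ = 178.624° + 33.231° = 211.855°, normalized to (−180°, 180°] → -148.145°.
The forward bearing on arrival equals the back-azimuth from the destination plus 180°.
Back-azimuth from P₂ (3.15°, -148.15°) to P₁ (-71.98°, 178.62°), with Δλ' = λ₁ − λ₂ = 326.77°: atan2( sin Δλ' cos φ₁ , cos φ₂ sin φ₁ − sin φ₂ cos φ₁ cos Δλ' ) = 189.98°.
Final bearing = (189.98° + 180°) mod 360° = 9.98°.

final bearing 9.98°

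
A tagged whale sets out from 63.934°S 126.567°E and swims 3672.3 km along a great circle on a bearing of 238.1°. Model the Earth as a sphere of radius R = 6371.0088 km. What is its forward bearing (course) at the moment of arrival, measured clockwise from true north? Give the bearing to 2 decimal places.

final bearing 308.33°

Angular distance δ = d/R = 3672.3 / 6371.0088 = 0.576408 rad.
Start latitude φ₁ = -1.115859 rad; initial bearing θ = 4.155629 rad.
Applying the spherical law of cosines for sides, sin φ₂ = sin φ₁ cos δ + cos φ₁ sin δ cos θ = -0.879700, so φ₂ = -61.606°.
Then Δλ = atan2(-0.203315, 0.048201) = -1.338018 rad, from sin θ sin δ cos φ₁ over cos δ − sin φ₁ sin φ₂.
Hence λ₂ = 126.567° + -76.663° = 49.904°.
The forward bearing on arrival equals the back-azimuth from the destination plus 180°.
Back-azimuth from P₂ (-61.61°, 49.90°) to P₁ (-63.93°, 126.57°), with Δλ' = λ₁ − λ₂ = 76.66°: atan2( sin Δλ' cos φ₁ , cos φ₂ sin φ₁ − sin φ₂ cos φ₁ cos Δλ' ) = 128.33°.
Final bearing = (128.33° + 180°) mod 360° = 308.33°.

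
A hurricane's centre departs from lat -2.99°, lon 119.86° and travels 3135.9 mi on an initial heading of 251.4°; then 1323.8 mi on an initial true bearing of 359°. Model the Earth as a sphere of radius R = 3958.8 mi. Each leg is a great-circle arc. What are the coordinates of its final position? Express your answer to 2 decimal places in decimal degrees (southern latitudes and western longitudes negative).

Apply the spherical direct solution leg by leg, carrying full precision between legs.
Leg 1: from (-2.99°, 119.86°), δ = 3135.9/3958.8 = 0.792134 rad, θ = 251.4° → φ = -15.27°, λ = 75.48°.
Leg 2: from (-15.27°, 75.48°), δ = 1323.8/3958.8 = 0.334394 rad, θ = 359° → φ = 3.89°, λ = 75.15°.

latitude 3.89°, longitude 75.15°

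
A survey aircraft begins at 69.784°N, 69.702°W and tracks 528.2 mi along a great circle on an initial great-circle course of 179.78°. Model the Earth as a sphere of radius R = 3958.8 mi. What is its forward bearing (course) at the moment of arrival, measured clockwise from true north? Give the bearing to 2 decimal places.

final bearing 179.84°

Angular distance δ = d/R = 528.2 / 3958.8 = 0.133424 rad.
With φ₁ = 69.784° = 1.217961 rad and θ = 179.78° = 3.137753 rad:
sin φ₂ = sin φ₁ cos δ + cos φ₁ sin δ cos θ = (0.938397)(0.991112) + (0.345560)(0.133029)(-0.999993) = 0.884087
φ₂ = asin(0.884087) = 1.084537 rad = 62.139°.
Δλ = atan2( sin θ sin δ cos φ₁ , cos δ − sin φ₁ sin φ₂ ) = atan2(0.000177, 0.161488) = 0.001093 rad = 0.063°.
λ₂ = λ₁ + Δλ = -69.639°.
The forward bearing on arrival equals the back-azimuth from the destination plus 180°.
Back-azimuth from P₂ (62.14°, -69.64°) to P₁ (69.78°, -69.70°), with Δλ' = λ₁ − λ₂ = -0.06°: atan2( sin Δλ' cos φ₁ , cos φ₂ sin φ₁ − sin φ₂ cos φ₁ cos Δλ' ) = 359.84°.
Final bearing = (359.84° + 180°) mod 360° = 179.84°.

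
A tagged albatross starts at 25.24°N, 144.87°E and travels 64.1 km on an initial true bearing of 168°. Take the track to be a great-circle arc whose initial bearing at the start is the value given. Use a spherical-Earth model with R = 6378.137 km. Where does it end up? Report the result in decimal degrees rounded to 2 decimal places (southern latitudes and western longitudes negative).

latitude 24.68°, longitude 145.00°

Angular distance δ = d/R = 64.1 / 6378.137 = 0.010050 rad.
With φ₁ = 25.24° = 0.440521 rad and θ = 168° = 2.932153 rad:
Destination latitude: φ₂ = arcsin( sin φ₁ cos δ + cos φ₁ sin δ cos θ ) = arcsin(0.417498) = 24.68°.
Then Δλ = atan2(0.001890, 0.821924) = 0.002299 rad, from sin θ sin δ cos φ₁ over cos δ − sin φ₁ sin φ₂.
Hence λ₂ = 144.87° + 0.13° = 145.00°.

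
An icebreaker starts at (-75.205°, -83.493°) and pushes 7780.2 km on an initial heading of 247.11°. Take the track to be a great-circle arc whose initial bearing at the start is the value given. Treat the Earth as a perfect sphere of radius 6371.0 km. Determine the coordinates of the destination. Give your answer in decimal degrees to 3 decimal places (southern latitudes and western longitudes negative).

latitude -25.118°, longitude 169.432°

The arc subtends δ = 7780.2/6371 = 1.221190 rad at the centre.
Converting: φ₁ = -1.312575 rad, θ = 4.312883 rad.
Applying the spherical law of cosines for sides, sin φ₂ = sin φ₁ cos δ + cos φ₁ sin δ cos θ = -0.424490, so φ₂ = -25.118°.
For the longitude increment, Δλ = atan2( sin θ sin δ cos φ₁, cos δ − sin φ₁ sin φ₂ ) = atan2(-0.221022, -0.067888) = -107.075°.
λ₂ = -83.493° + -107.075° = -190.568°, normalized to (−180°, 180°] → 169.432°.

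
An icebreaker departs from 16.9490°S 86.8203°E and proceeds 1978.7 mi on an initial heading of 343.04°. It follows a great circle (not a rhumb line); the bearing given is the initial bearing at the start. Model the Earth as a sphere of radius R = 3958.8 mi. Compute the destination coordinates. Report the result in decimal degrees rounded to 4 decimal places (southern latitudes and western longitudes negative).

latitude 10.5245°, longitude 78.6453°

δ = 1978.7/3958.8 = 0.499823 rad (28.6378°).
With φ₁ = -16.9490° = -0.295816 rad and θ = 343.04° = 5.987177 rad:
sin φ₂ = sin φ₁ cos δ + cos φ₁ sin δ cos θ = (-0.291520)(0.877667) + (0.956565)(0.479270)(0.956509) = 0.182656
φ₂ = asin(0.182656) = 0.183688 rad = 10.5245°.
Then Δλ = atan2(-0.133733, 0.930915) = -0.142681 rad, from sin θ sin δ cos φ₁ over cos δ − sin φ₁ sin φ₂.
λ₂ = λ₁ + Δλ = 78.6453°.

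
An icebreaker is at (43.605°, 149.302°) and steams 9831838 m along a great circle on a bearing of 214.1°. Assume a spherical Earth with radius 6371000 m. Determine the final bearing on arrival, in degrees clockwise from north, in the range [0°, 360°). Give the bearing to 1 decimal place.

Angular distance δ = d/R = 9831838 / 6371000 = 1.543217 rad.
With φ₁ = 43.605° = 0.761051 rad and θ = 214.1° = 3.736750 rad:
sin φ₂ = sin φ₁ cos δ + cos φ₁ sin δ cos θ = (0.689683)(0.027575) + (0.724112)(0.999620)(-0.828060) = -0.580362
φ₂ = asin(-0.580362) = -0.619173 rad = -35.476°.
For the longitude increment, Δλ = atan2( sin θ sin δ cos φ₁, cos δ − sin φ₁ sin φ₂ ) = atan2(-0.405811, 0.427841) = -43.486°.
λ₂ = λ₁ + Δλ = 105.816°.
The forward bearing on arrival equals the back-azimuth from the destination plus 180°.
Back-azimuth from P₂ (-35.5°, 105.8°) to P₁ (43.6°, 149.3°), with Δλ' = λ₁ − λ₂ = 43.5°: atan2( sin Δλ' cos φ₁ , cos φ₂ sin φ₁ − sin φ₂ cos φ₁ cos Δλ' ) = 29.9°.
Final bearing = (29.9° + 180°) mod 360° = 209.9°.

final bearing 209.9°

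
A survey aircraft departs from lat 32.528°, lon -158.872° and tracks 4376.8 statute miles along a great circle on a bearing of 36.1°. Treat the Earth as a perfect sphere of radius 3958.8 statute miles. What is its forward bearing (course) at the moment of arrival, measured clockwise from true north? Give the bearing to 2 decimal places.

final bearing 109.40°

Central angle δ = d/R = 1.105588 rad.
With φ₁ = 32.528° = 0.567721 rad and θ = 36.1° = 0.630064 rad:
Destination latitude: φ₂ = arcsin( sin φ₁ cos δ + cos φ₁ sin δ cos θ ) = arcsin(0.850065) = 58.219°.
Δλ = atan2( sin θ sin δ cos φ₁ , cos δ − sin φ₁ sin φ₂ ) = atan2(0.443976, -0.008481) = 1.589896 rad = 91.094°.
λ₂ = -158.872° + 91.094° = -67.778°.
The forward bearing on arrival equals the back-azimuth from the destination plus 180°.
Back-azimuth from P₂ (58.22°, -67.78°) to P₁ (32.53°, -158.87°), with Δλ' = λ₁ − λ₂ = -91.09°: atan2( sin Δλ' cos φ₁ , cos φ₂ sin φ₁ − sin φ₂ cos φ₁ cos Δλ' ) = 289.40°.
Final bearing = (289.40° + 180°) mod 360° = 109.40°.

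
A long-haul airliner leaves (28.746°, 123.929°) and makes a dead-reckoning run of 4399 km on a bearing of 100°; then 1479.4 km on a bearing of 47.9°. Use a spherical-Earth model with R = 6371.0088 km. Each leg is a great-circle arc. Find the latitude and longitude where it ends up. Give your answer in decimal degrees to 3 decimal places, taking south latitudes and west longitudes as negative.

Apply the spherical direct solution leg by leg, carrying full precision between legs.
Leg 1: from (28.746°, 123.929°), δ = 4399/6371.0088 = 0.690471 rad, θ = 100° → φ = 15.891°, λ = 164.633°.
Leg 2: from (15.891°, 164.633°), δ = 1479.4/6371.0088 = 0.232208 rad, θ = 47.9° → φ = 24.509°, λ = 175.449°.

latitude 24.509°, longitude 175.449°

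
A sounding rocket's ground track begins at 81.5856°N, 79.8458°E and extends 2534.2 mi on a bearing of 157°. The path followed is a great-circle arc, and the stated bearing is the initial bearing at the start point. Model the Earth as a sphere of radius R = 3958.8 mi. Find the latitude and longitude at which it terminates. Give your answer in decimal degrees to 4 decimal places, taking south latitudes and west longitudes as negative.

Central angle δ = d/R = 0.640143 rad.
With φ₁ = 81.5856° = 1.423937 rad and θ = 157° = 2.740167 rad:
Applying the spherical law of cosines for sides, sin φ₂ = sin φ₁ cos δ + cos φ₁ sin δ cos θ = 0.712920, so φ₂ = 45.4730°.
Δλ = atan2( sin θ sin δ cos φ₁ , cos δ − sin φ₁ sin φ₂ ) = atan2(0.034152, 0.096764) = 0.339291 rad = 19.4400°.
λ₂ = λ₁ + Δλ = 99.2858°.

latitude 45.4730°, longitude 99.2858°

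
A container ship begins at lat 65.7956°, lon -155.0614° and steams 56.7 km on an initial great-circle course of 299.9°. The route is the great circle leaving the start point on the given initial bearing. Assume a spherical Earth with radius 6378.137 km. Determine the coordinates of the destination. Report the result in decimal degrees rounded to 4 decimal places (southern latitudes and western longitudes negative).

latitude 66.0457°, longitude -156.1490°

δ = 56.7/6378.137 = 0.008890 rad (0.5093°).
With φ₁ = 65.7956° = 1.148350 rad and θ = 299.9° = 5.234242 rad:
Applying the spherical law of cosines for sides, sin φ₂ = sin φ₁ cos δ + cos φ₁ sin δ cos θ = 0.913869, so φ₂ = 66.0457°.
Δλ = atan2( sin θ sin δ cos φ₁ , cos δ − sin φ₁ sin φ₂ ) = atan2(-0.003160, 0.166431) = -0.018982 rad = -1.0876°.
λ₂ = -155.0614° + -1.0876° = -156.1490°.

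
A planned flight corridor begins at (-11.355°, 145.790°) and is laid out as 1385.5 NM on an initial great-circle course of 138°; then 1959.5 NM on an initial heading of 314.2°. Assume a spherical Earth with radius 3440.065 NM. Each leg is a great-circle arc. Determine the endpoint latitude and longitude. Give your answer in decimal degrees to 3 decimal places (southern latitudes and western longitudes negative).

Apply the spherical direct solution leg by leg, carrying full precision between legs.
Leg 1: from (-11.355°, 145.790°), δ = 1385.5/3440.065 = 0.402754 rad, θ = 138° → φ = -27.821°, λ = 163.040°.
Leg 2: from (-27.821°, 163.040°), δ = 1959.5/3440.065 = 0.569611 rad, θ = 314.2° → φ = -3.468°, λ = 140.251°.

latitude -3.468°, longitude 140.251°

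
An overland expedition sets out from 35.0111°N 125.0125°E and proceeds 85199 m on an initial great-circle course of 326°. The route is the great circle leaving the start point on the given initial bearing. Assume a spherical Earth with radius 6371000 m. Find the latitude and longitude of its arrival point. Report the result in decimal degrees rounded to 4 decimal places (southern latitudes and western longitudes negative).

latitude 35.6452°, longitude 124.4853°

Central angle δ = d/R = 0.013373 rad.
Converting: φ₁ = 0.611059 rad, θ = 5.689773 rad.
Destination latitude: φ₂ = arcsin( sin φ₁ cos δ + cos φ₁ sin δ cos θ ) = arcsin(0.582764) = 35.6452°.
For the longitude increment, Δλ = atan2( sin θ sin δ cos φ₁, cos δ − sin φ₁ sin φ₂ ) = atan2(-0.006125, 0.665558) = -0.5272°.
λ₂ = λ₁ + Δλ = 124.4853°.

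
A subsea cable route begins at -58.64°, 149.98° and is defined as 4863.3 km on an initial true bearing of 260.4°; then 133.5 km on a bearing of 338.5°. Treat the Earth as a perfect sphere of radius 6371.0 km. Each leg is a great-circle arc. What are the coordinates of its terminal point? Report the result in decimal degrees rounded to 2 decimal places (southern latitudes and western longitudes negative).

Apply the spherical direct solution leg by leg, carrying full precision between legs.
Leg 1: from (-58.64°, 149.98°), δ = 4863.3/6371 = 0.763350 rad, θ = 260.4° → φ = -42.61°, λ = 82.14°.
Leg 2: from (-42.61°, 82.14°), δ = 133.5/6371 = 0.020954 rad, θ = 338.5° → φ = -41.49°, λ = 81.55°.

latitude -41.49°, longitude 81.55°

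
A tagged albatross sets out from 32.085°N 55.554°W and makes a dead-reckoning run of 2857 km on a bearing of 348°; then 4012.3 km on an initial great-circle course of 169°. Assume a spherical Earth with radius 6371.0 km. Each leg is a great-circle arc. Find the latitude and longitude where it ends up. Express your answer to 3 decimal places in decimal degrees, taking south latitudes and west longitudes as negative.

latitude 21.205°, longitude -58.138°

Apply the spherical direct solution leg by leg, carrying full precision between legs.
Leg 1: from (32.085°, -55.554°), δ = 2857/6371 = 0.448438 rad, θ = 348° → φ = 56.926°, λ = -65.062°.
Leg 2: from (56.926°, -65.062°), δ = 4012.3/6371 = 0.629776 rad, θ = 169° → φ = 21.205°, λ = -58.138°.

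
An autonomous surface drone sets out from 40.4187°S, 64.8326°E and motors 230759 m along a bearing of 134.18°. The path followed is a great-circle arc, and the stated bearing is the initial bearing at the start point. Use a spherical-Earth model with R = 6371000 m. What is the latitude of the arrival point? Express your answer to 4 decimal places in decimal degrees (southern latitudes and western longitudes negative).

Central angle δ = d/R = 0.036220 rad.
Converting: φ₁ = -0.705439 rad, θ = 2.341883 rad.
sin φ₂ = sin φ₁ cos δ + cos φ₁ sin δ cos θ = (-0.648368)(0.999344) + (0.761327)(0.036212)(-0.696915) = -0.667157
φ₂ = asin(-0.667157) = -0.730385 rad = -41.8480°.
Δλ = atan2( sin θ sin δ cos φ₁ , cos δ − sin φ₁ sin φ₂ ) = atan2(0.019771, 0.566781) = 0.034870 rad = 1.9979°.
λ₂ = 64.8326° + 1.9979° = 66.8305°.

latitude -41.8480°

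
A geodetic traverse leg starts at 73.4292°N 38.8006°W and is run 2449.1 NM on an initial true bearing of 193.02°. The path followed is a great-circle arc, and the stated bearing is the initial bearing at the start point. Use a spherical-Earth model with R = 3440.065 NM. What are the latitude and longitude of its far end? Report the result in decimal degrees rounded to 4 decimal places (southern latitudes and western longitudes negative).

latitude 32.9649°, longitude -48.9040°

The arc subtends δ = 2449.1/3440.065 = 0.711934 rad at the centre.
With φ₁ = 73.4292° = 1.281581 rad and θ = 193.02° = 3.368835 rad:
Destination latitude: φ₂ = arcsin( sin φ₁ cos δ + cos φ₁ sin δ cos θ ) = arcsin(0.544125) = 32.9649°.
For the longitude increment, Δλ = atan2( sin θ sin δ cos φ₁, cos δ − sin φ₁ sin φ₂ ) = atan2(-0.041976, 0.235573) = -10.1034°.
λ₂ = λ₁ + Δλ = -48.9040°.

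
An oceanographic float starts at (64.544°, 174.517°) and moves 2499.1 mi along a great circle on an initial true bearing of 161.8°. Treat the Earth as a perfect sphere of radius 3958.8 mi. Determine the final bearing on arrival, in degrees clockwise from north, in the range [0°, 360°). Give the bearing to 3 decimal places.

Angular distance δ = d/R = 2499.1 / 3958.8 = 0.631277 rad.
Start latitude φ₁ = 1.126505 rad; initial bearing θ = 2.823943 rad.
Applying the spherical law of cosines for sides, sin φ₂ = sin φ₁ cos δ + cos φ₁ sin δ cos θ = 0.487923, so φ₂ = 29.204°.
Δλ = atan2( sin θ sin δ cos φ₁ , cos δ − sin φ₁ sin φ₂ ) = atan2(0.079229, 0.366721) = 0.212778 rad = 12.191°.
λ₂ = 174.517° + 12.191° = 186.708°, normalized to (−180°, 180°] → -173.292°.
The forward bearing on arrival equals the back-azimuth from the destination plus 180°.
Back-azimuth from P₂ (29.204°, -173.292°) to P₁ (64.544°, 174.517°), with Δλ' = λ₁ − λ₂ = 347.809°: atan2( sin Δλ' cos φ₁ , cos φ₂ sin φ₁ − sin φ₂ cos φ₁ cos Δλ' ) = 351.153°.
Final bearing = (351.153° + 180°) mod 360° = 171.153°.

final bearing 171.153°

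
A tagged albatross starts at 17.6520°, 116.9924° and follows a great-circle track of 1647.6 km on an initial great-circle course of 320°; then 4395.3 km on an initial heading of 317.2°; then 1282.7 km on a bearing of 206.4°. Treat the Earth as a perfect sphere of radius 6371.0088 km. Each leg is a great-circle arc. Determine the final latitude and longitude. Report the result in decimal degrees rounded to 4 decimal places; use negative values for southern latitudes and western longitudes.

latitude 40.6875°, longitude 55.7678°

Apply the spherical direct solution leg by leg, carrying full precision between legs.
Leg 1: from (17.6520°, 116.9924°), δ = 1647.6/6371.0088 = 0.258609 rad, θ = 320° → φ = 28.6745°, λ = 106.1935°.
Leg 2: from (28.6745°, 106.1935°), δ = 4395.3/6371.0088 = 0.689891 rad, θ = 317.2° → φ = 51.2437°, λ = 62.5019°.
Leg 3: from (51.2437°, 62.5019°), δ = 1282.7/6371.0088 = 0.201334 rad, θ = 206.4° → φ = 40.6875°, λ = 55.7678°.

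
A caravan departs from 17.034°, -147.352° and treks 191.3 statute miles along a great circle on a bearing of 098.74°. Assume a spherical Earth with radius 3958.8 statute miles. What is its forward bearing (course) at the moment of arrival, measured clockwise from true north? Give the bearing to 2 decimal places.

final bearing 99.57°

δ = 191.3/3958.8 = 0.048323 rad (2.7687°).
With φ₁ = 17.034° = 0.297299 rad and θ = 98.74° = 1.723338 rad:
sin φ₂ = sin φ₁ cos δ + cos φ₁ sin δ cos θ = (0.292939)(0.998833) + (0.956131)(0.048304)(-0.151951) = 0.285579
φ₂ = asin(0.285579) = 0.289611 rad = 16.593°.
For the longitude increment, Δλ = atan2( sin θ sin δ cos φ₁, cos δ − sin φ₁ sin φ₂ ) = atan2(0.045649, 0.915175) = 2.856°.
Hence λ₂ = -147.352° + 2.856° = -144.496°.
The forward bearing on arrival equals the back-azimuth from the destination plus 180°.
Back-azimuth from P₂ (16.59°, -144.50°) to P₁ (17.03°, -147.35°), with Δλ' = λ₁ − λ₂ = -2.86°: atan2( sin Δλ' cos φ₁ , cos φ₂ sin φ₁ − sin φ₂ cos φ₁ cos Δλ' ) = 279.57°.
Final bearing = (279.57° + 180°) mod 360° = 99.57°.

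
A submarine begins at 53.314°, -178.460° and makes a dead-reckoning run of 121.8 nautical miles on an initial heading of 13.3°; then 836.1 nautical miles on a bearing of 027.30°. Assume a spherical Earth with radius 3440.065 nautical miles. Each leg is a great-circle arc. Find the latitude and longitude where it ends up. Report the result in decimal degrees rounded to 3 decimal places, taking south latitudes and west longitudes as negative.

latitude 66.872°, longitude -161.320°

Apply the spherical direct solution leg by leg, carrying full precision between legs.
Leg 1: from (53.314°, -178.460°), δ = 121.8/3440.065 = 0.035406 rad, θ = 13.3° → φ = 55.286°, λ = -177.641°.
Leg 2: from (55.286°, -177.641°), δ = 836.1/3440.065 = 0.243048 rad, θ = 27.3° → φ = 66.872°, λ = -161.320°.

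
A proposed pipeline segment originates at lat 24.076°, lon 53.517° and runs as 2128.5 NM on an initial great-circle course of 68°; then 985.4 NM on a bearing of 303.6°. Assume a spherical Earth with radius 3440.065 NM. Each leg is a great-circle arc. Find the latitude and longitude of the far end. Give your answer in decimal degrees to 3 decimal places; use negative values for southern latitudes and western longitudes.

latitude 39.911°, longitude 75.032°

Apply the spherical direct solution leg by leg, carrying full precision between legs.
Leg 1: from (24.076°, 53.517°), δ = 2128.5/3440.065 = 0.618738 rad, θ = 68° → φ = 32.052°, λ = 92.899°.
Leg 2: from (32.052°, 92.899°), δ = 985.4/3440.065 = 0.286448 rad, θ = 303.6° → φ = 39.911°, λ = 75.032°.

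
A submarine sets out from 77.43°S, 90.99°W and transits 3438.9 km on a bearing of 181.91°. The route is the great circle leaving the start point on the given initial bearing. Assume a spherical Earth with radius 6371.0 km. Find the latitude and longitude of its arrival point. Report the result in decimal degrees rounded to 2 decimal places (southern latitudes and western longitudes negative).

latitude -71.63°, longitude 92.13°

The arc subtends δ = 3438.9/6371 = 0.539774 rad at the centre.
Converting: φ₁ = -1.351408 rad, θ = 3.174928 rad.
sin φ₂ = sin φ₁ cos δ + cos φ₁ sin δ cos θ = (-0.976031)(0.857825) + (0.217632)(0.513942)(-0.999444) = -0.949052
φ₂ = asin(-0.949052) = -1.250213 rad = -71.63°.
For the longitude increment, Δλ = atan2( sin θ sin δ cos φ₁, cos δ − sin φ₁ sin φ₂ ) = atan2(-0.003728, -0.068479) = -176.88°.
λ₂ = -90.99° + -176.88° = -267.87°, normalized to (−180°, 180°] → 92.13°.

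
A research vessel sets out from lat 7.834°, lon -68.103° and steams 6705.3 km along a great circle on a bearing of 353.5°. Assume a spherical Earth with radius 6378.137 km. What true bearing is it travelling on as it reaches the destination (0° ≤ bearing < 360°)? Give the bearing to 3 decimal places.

final bearing 343.152°

The arc subtends δ = 6705.3/6378.137 = 1.051294 rad at the centre.
Start latitude φ₁ = 0.136729 rad; initial bearing θ = 6.169739 rad.
Applying the spherical law of cosines for sides, sin φ₂ = sin φ₁ cos δ + cos φ₁ sin δ cos θ = 0.922105, so φ₂ = 67.236°.
For the longitude increment, Δλ = atan2( sin θ sin δ cos φ₁, cos δ − sin φ₁ sin φ₂ ) = atan2(-0.097351, 0.370762) = -14.712°.
λ₂ = -68.103° + -14.712° = -82.815°.
The forward bearing on arrival equals the back-azimuth from the destination plus 180°.
Back-azimuth from P₂ (67.236°, -82.815°) to P₁ (7.834°, -68.103°), with Δλ' = λ₁ − λ₂ = 14.712°: atan2( sin Δλ' cos φ₁ , cos φ₂ sin φ₁ − sin φ₂ cos φ₁ cos Δλ' ) = 163.152°.
Final bearing = (163.152° + 180°) mod 360° = 343.152°.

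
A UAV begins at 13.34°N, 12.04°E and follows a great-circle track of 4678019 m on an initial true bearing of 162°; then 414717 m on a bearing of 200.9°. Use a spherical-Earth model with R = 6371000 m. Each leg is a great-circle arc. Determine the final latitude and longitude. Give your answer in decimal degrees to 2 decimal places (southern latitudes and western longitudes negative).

Apply the spherical direct solution leg by leg, carrying full precision between legs.
Leg 1: from (13.34°, 12.04°), δ = 4678019/6371000 = 0.734268 rad, θ = 162° → φ = -26.67°, λ = 25.44°.
Leg 2: from (-26.67°, 25.44°), δ = 414717/6371000 = 0.065094 rad, θ = 200.9° → φ = -30.14°, λ = 23.90°.

latitude -30.14°, longitude 23.90°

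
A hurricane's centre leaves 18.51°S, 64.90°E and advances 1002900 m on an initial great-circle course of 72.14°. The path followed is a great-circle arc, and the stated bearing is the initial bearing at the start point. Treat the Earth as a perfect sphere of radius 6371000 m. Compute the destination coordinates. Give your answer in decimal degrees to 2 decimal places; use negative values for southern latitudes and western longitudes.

latitude -15.54°, longitude 73.81°

The arc subtends δ = 1002900/6371000 = 0.157416 rad at the centre.
Start latitude φ₁ = -0.323060 rad; initial bearing θ = 1.259081 rad.
Destination latitude: φ₂ = arcsin( sin φ₁ cos δ + cos φ₁ sin δ cos θ ) = arcsin(-0.267953) = -15.54°.
For the longitude increment, Δλ = atan2( sin θ sin δ cos φ₁, cos δ − sin φ₁ sin φ₂ ) = atan2(0.141493, 0.902569) = 8.91°.
λ₂ = 64.90° + 8.91° = 73.81°.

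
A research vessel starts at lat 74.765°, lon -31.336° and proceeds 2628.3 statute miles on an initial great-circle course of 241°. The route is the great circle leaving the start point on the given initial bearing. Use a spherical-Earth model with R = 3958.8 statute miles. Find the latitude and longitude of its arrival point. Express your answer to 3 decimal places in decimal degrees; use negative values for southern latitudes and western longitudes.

latitude 42.954°, longitude -78.758°

Central angle δ = d/R = 0.663913 rad.
Start latitude φ₁ = 1.304895 rad; initial bearing θ = 4.206243 rad.
sin φ₂ = sin φ₁ cos δ + cos φ₁ sin δ cos θ = (0.964856)(0.787587) + (0.262779)(0.616204)(-0.484810) = 0.681405
φ₂ = asin(0.681405) = 0.749681 rad = 42.954°.
For the longitude increment, Δλ = atan2( sin θ sin δ cos φ₁, cos δ − sin φ₁ sin φ₂ ) = atan2(-0.141623, 0.130129) = -47.422°.
λ₂ = -31.336° + -47.422° = -78.758°.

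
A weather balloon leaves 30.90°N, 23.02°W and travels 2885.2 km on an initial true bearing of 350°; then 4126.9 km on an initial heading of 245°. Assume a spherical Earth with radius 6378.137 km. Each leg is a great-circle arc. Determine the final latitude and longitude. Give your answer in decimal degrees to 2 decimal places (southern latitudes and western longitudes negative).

latitude 31.44°, longitude -70.69°

Apply the spherical direct solution leg by leg, carrying full precision between legs.
Leg 1: from (30.90°, -23.02°), δ = 2885.2/6378.137 = 0.452358 rad, θ = 350° → φ = 56.23°, λ = -30.87°.
Leg 2: from (56.23°, -30.87°), δ = 4126.9/6378.137 = 0.647038 rad, θ = 245° → φ = 31.44°, λ = -70.69°.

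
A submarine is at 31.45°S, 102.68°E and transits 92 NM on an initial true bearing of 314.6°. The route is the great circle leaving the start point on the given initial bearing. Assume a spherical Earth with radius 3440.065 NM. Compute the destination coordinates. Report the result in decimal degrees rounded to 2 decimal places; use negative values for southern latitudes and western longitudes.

latitude -30.37°, longitude 101.42°

Central angle δ = d/R = 0.026744 rad.
Start latitude φ₁ = -0.548906 rad; initial bearing θ = 5.490806 rad.
Applying the spherical law of cosines for sides, sin φ₂ = sin φ₁ cos δ + cos φ₁ sin δ cos θ = -0.505550, so φ₂ = -30.37°.
For the longitude increment, Δλ = atan2( sin θ sin δ cos φ₁, cos δ − sin φ₁ sin φ₂ ) = atan2(-0.016243, 0.735869) = -1.26°.
Hence λ₂ = 102.68° + -1.26° = 101.42°.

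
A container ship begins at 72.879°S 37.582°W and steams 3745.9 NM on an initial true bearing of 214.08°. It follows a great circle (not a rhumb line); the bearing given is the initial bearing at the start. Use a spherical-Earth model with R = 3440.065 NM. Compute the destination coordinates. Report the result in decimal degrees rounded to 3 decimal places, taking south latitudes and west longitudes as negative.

latitude -41.222°, longitude -176.271°

Angular distance δ = d/R = 3745.9 / 3440.065 = 1.088904 rad.
With φ₁ = -72.879° = -1.271979 rad and θ = 214.08° = 3.736401 rad:
sin φ₂ = sin φ₁ cos δ + cos φ₁ sin δ cos θ = (-0.955685)(0.463457) + (0.294391)(0.886119)(-0.828256) = -0.658982
φ₂ = asin(-0.658982) = -0.719465 rad = -41.222°.
Δλ = atan2( sin θ sin δ cos φ₁ , cos δ − sin φ₁ sin φ₂ ) = atan2(-0.146176, -0.166323) = -2.420575 rad = -138.689°.
λ₂ = λ₁ + Δλ = -176.271°.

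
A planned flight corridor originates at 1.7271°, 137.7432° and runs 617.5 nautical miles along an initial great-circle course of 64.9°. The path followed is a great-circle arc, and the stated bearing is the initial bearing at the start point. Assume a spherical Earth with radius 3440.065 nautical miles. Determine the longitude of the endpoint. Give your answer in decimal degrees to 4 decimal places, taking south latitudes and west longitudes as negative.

longitude 147.1002°

Central angle δ = d/R = 0.179502 rad.
Start latitude φ₁ = 0.030144 rad; initial bearing θ = 1.132719 rad.
Applying the spherical law of cosines for sides, sin φ₂ = sin φ₁ cos δ + cos φ₁ sin δ cos θ = 0.105357, so φ₂ = 6.0477°.
Then Δλ = atan2(0.161607, 0.980757) = 0.163310 rad, from sin θ sin δ cos φ₁ over cos δ − sin φ₁ sin φ₂.
Hence λ₂ = 137.7432° + 9.3570° = 147.1002°.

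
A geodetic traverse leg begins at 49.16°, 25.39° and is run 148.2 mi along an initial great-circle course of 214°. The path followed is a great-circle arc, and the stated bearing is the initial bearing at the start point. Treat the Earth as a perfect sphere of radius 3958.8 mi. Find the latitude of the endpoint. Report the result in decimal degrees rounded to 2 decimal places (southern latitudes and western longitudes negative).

Central angle δ = d/R = 0.037436 rad.
With φ₁ = 49.16° = 0.858004 rad and θ = 214° = 3.735005 rad:
Applying the spherical law of cosines for sides, sin φ₂ = sin φ₁ cos δ + cos φ₁ sin δ cos θ = 0.735718, so φ₂ = 47.37°.
Then Δλ = atan2(-0.013686, 0.442700) = -0.030906 rad, from sin θ sin δ cos φ₁ over cos δ − sin φ₁ sin φ₂.
Hence λ₂ = 25.39° + -1.77° = 23.62°.

latitude 47.37°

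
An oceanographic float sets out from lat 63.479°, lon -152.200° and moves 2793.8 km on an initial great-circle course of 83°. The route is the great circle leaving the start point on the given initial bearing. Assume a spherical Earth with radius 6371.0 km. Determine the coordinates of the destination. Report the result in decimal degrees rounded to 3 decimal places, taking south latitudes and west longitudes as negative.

δ = 2793.8/6371 = 0.438518 rad (25.1252°).
With φ₁ = 63.479° = 1.107918 rad and θ = 83° = 1.448623 rad:
Destination latitude: φ₂ = arcsin( sin φ₁ cos δ + cos φ₁ sin δ cos θ ) = arcsin(0.833215) = 56.430°.
For the longitude increment, Δλ = atan2( sin θ sin δ cos φ₁, cos δ − sin φ₁ sin φ₂ ) = atan2(0.188181, 0.159845) = 49.655°.
λ₂ = λ₁ + Δλ = -102.545°.

latitude 56.430°, longitude -102.545°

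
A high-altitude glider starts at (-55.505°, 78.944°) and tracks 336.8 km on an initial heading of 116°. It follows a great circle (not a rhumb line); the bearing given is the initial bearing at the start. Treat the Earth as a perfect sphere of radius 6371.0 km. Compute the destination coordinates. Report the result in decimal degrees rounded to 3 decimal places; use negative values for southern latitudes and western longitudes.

latitude -56.735°, longitude 83.911°

Central angle δ = d/R = 0.052865 rad.
Converting: φ₁ = -0.968745 rad, θ = 2.024582 rad.
Destination latitude: φ₂ = arcsin( sin φ₁ cos δ + cos φ₁ sin δ cos θ ) = arcsin(-0.836143) = -56.735°.
Then Δλ = atan2(0.026896, 0.309475) = 0.086692 rad, from sin θ sin δ cos φ₁ over cos δ − sin φ₁ sin φ₂.
λ₂ = 78.944° + 4.967° = 83.911°.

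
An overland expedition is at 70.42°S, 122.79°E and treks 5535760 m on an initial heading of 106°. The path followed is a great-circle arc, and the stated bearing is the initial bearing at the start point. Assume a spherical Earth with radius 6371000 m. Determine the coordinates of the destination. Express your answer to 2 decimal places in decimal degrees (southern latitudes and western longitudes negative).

latitude -42.76°, longitude -148.62°

Central angle δ = d/R = 0.868900 rad.
Start latitude φ₁ = -1.229061 rad; initial bearing θ = 1.850049 rad.
sin φ₂ = sin φ₁ cos δ + cos φ₁ sin δ cos θ = (-0.942174)(0.645667) + (0.335123)(0.763619)(-0.275637) = -0.678868
φ₂ = asin(-0.678868) = -0.746220 rad = -42.76°.
For the longitude increment, Δλ = atan2( sin θ sin δ cos φ₁, cos δ − sin φ₁ sin φ₂ ) = atan2(0.245993, 0.006055) = 88.59°.
λ₂ = 122.79° + 88.59° = 211.38°, normalized to (−180°, 180°] → -148.62°.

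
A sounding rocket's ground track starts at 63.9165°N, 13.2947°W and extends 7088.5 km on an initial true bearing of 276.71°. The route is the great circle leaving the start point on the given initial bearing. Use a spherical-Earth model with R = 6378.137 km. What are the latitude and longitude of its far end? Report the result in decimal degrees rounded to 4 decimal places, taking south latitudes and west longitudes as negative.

Angular distance δ = d/R = 7088.5 / 6378.137 = 1.111375 rad.
Converting: φ₁ = 1.115553 rad, θ = 4.829501 rad.
Applying the spherical law of cosines for sides, sin φ₂ = sin φ₁ cos δ + cos φ₁ sin δ cos θ = 0.444315, so φ₂ = 26.3795°.
Then Δλ = atan2(-0.391390, 0.044366) = -1.457923 rad, from sin θ sin δ cos φ₁ over cos δ − sin φ₁ sin φ₂.
Hence λ₂ = -13.2947° + -83.5328° = -96.8275°.

latitude 26.3795°, longitude -96.8275°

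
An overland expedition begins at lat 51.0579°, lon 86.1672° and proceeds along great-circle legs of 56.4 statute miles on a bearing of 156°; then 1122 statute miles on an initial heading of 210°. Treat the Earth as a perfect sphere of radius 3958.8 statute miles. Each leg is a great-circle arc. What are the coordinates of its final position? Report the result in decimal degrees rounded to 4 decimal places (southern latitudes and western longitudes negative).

Apply the spherical direct solution leg by leg, carrying full precision between legs.
Leg 1: from (51.0579°, 86.1672°), δ = 56.4/3958.8 = 0.014247 rad, θ = 156° → φ = 50.3110°, λ = 86.6871°.
Leg 2: from (50.3110°, 86.6871°), δ = 1122/3958.8 = 0.283419 rad, θ = 210° → φ = 35.7440°, λ = 76.7673°.

latitude 35.7440°, longitude 76.7673°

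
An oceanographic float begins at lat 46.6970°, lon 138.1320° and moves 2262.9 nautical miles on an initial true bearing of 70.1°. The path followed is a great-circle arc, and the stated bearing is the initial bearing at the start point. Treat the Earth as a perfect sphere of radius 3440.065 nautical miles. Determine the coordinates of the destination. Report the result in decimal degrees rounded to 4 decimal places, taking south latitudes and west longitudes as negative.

latitude 45.9400°, longitude -166.1098°

δ = 2262.9/3440.065 = 0.657807 rad (37.6896°).
With φ₁ = 46.6970° = 0.815016 rad and θ = 70.1° = 1.223476 rad:
sin φ₂ = sin φ₁ cos δ + cos φ₁ sin δ cos θ = (0.727737)(0.791335) + (0.685856)(0.611383)(0.340380) = 0.718612
φ₂ = asin(0.718612) = 0.801804 rad = 45.9400°.
For the longitude increment, Δλ = atan2( sin θ sin δ cos φ₁, cos δ − sin φ₁ sin φ₂ ) = atan2(0.394283, 0.268374) = 55.7582°.
λ₂ = 138.1320° + 55.7582° = 193.8902°, normalized to (−180°, 180°] → -166.1098°.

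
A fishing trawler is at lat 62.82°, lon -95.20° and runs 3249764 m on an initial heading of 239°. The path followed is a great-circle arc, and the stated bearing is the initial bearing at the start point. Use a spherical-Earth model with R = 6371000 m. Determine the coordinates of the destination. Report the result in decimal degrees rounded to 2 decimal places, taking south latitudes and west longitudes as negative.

latitude 41.41°, longitude -129.12°

Central angle δ = d/R = 0.510087 rad.
With φ₁ = 62.82° = 1.096416 rad and θ = 239° = 4.171337 rad:
Applying the spherical law of cosines for sides, sin φ₂ = sin φ₁ cos δ + cos φ₁ sin δ cos θ = 0.661467, so φ₂ = 41.41°.
Then Δλ = atan2(-0.191172, 0.284277) = -0.592020 rad, from sin θ sin δ cos φ₁ over cos δ − sin φ₁ sin φ₂.
λ₂ = -95.20° + -33.92° = -129.12°.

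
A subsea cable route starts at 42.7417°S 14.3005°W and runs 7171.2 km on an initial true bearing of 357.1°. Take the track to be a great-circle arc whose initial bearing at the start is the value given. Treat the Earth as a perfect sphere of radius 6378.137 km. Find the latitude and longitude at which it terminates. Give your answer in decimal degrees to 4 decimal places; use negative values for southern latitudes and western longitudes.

latitude 21.6260°, longitude -17.1142°

Central angle δ = d/R = 1.124341 rad.
Start latitude φ₁ = -0.745983 rad; initial bearing θ = 6.232571 rad.
Destination latitude: φ₂ = arcsin( sin φ₁ cos δ + cos φ₁ sin δ cos θ ) = arcsin(0.368546) = 21.6260°.
Then Δλ = atan2(-0.033515, 0.681901) = -0.049109 rad, from sin θ sin δ cos φ₁ over cos δ − sin φ₁ sin φ₂.
λ₂ = λ₁ + Δλ = -17.1142°.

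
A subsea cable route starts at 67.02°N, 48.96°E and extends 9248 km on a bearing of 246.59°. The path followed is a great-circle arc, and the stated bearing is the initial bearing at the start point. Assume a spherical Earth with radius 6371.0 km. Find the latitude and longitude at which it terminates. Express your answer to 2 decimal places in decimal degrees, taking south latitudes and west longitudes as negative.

latitude -2.55°, longitude -16.83°

Central angle δ = d/R = 1.451577 rad.
Start latitude φ₁ = 1.169720 rad; initial bearing θ = 4.303807 rad.
Destination latitude: φ₂ = arcsin( sin φ₁ cos δ + cos φ₁ sin δ cos θ ) = arcsin(-0.044514) = -2.55°.
Then Δλ = atan2(-0.355730, 0.159918) = -1.148318 rad, from sin θ sin δ cos φ₁ over cos δ − sin φ₁ sin φ₂.
Hence λ₂ = 48.96° + -65.79° = -16.83°.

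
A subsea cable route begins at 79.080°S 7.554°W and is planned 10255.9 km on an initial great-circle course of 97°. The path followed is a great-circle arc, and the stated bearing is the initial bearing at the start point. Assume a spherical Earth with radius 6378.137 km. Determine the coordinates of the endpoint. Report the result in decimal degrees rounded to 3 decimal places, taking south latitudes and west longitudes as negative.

latitude 0.769°, longitude 89.721°

Central angle δ = d/R = 1.607977 rad.
Start latitude φ₁ = -1.380206 rad; initial bearing θ = 1.692969 rad.
Applying the spherical law of cosines for sides, sin φ₂ = sin φ₁ cos δ + cos φ₁ sin δ cos θ = 0.013429, so φ₂ = 0.769°.
For the longitude increment, Δλ = atan2( sin θ sin δ cos φ₁, cos δ − sin φ₁ sin φ₂ ) = atan2(0.187896, -0.023987) = 97.275°.
λ₂ = λ₁ + Δλ = 89.721°.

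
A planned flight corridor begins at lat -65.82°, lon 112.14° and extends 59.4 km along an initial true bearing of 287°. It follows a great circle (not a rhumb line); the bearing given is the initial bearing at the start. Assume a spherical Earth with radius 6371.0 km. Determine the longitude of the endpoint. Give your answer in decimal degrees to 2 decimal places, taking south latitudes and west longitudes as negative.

longitude 110.90°

Central angle δ = d/R = 0.009323 rad.
With φ₁ = -65.82° = -1.148776 rad and θ = 287° = 5.009095 rad:
Applying the spherical law of cosines for sides, sin φ₂ = sin φ₁ cos δ + cos φ₁ sin δ cos θ = -0.911107, so φ₂ = -65.66°.
For the longitude increment, Δλ = atan2( sin θ sin δ cos φ₁, cos δ − sin φ₁ sin φ₂ ) = atan2(-0.003652, 0.168787) = -1.24°.
Hence λ₂ = 112.14° + -1.24° = 110.90°.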